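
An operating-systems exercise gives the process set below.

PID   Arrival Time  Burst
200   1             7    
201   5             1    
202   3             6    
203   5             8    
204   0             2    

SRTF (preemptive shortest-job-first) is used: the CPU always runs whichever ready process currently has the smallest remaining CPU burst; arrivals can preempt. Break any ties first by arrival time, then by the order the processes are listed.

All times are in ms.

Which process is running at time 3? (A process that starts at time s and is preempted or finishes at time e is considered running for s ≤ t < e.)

200

Timeline: | 204 0-2 | 200 2-5 | 201 5-6 | 200 6-10 | 202 10-16 | 203 16-24 |
Completion: 200=10  201=6  202=16  203=24  204=2
Turnaround (C−A): 200=9  201=1  202=13  203=19  204=2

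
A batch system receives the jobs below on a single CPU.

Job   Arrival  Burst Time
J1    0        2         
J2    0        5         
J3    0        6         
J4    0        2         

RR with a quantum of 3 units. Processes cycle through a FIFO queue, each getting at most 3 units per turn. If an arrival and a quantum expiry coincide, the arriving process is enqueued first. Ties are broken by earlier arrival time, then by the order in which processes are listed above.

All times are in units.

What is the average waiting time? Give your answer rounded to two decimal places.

6.00

Gantt: | J1 0-2 | J2 2-5 | J3 5-8 | J4 8-10 | J2 10-12 | J3 12-15 |
Completion: J1=2  J2=12  J3=15  J4=10
Turnaround (C−A): J1=2  J2=12  J3=15  J4=10
Waiting times: J1=0, J2=7, J3=9, J4=8
Average waiting = (0+7+9+8) / 4 = 24/4 = 6.00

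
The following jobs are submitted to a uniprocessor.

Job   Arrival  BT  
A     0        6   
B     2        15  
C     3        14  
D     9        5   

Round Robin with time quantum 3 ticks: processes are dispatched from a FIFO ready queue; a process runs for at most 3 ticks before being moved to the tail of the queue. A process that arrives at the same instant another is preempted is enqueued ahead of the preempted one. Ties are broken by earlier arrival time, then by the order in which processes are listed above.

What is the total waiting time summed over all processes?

Timeline: | A 0-3 | B 3-6 | C 6-9 | A 9-12 | B 12-15 | D 15-18 | C 18-21 | B 21-24 | D 24-26 | C 26-29 | B 29-32 | C 32-35 | B 35-38 | C 38-40 |
Completion: A=12  B=38  C=40  D=26
Waiting = turnaround − burst: A=6, B=21, C=23, D=12
Total waiting = 6 + 21 + 23 + 12 = 62

62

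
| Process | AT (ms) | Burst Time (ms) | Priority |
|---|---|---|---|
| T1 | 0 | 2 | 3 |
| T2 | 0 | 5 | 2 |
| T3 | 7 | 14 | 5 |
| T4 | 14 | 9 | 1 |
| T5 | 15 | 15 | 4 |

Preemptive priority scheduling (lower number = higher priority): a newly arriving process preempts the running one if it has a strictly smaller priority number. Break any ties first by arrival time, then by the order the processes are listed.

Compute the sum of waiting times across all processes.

Gantt: | T2 0-5 | T1 5-7 | T3 7-14 | T4 14-23 | T5 23-38 | T3 38-45 |
Completion: T1=7  T2=5  T3=45  T4=23  T5=38
Turnaround (C−A): T1=7  T2=5  T3=38  T4=9  T5=23
Waiting = turnaround − burst: T1=5, T2=0, T3=24, T4=0, T5=8
Total waiting = 5 + 0 + 24 + 0 + 8 = 37

37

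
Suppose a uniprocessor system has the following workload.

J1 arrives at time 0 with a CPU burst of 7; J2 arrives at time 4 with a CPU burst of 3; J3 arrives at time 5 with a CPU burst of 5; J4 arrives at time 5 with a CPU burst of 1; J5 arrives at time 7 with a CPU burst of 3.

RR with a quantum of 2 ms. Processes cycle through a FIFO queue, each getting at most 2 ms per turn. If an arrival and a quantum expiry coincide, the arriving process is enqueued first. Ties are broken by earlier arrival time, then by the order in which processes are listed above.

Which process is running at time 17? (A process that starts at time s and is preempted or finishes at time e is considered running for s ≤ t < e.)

J5

Gantt: | J1 0-4 | J2 4-6 | J1 6-8 | J3 8-10 | J4 10-11 | J2 11-12 | J5 12-14 | J1 14-15 | J3 15-17 | J5 17-18 | J3 18-19 |
Completion: J1=15  J2=12  J3=19  J4=11  J5=18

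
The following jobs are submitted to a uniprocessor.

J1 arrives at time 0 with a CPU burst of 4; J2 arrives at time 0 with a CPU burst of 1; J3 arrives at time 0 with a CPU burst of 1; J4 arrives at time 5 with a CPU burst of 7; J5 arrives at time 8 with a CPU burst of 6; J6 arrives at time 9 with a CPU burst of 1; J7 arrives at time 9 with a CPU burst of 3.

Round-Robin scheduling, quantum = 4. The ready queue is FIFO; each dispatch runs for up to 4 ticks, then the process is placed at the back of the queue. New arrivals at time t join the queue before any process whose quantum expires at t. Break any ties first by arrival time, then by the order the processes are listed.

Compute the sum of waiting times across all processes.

Timeline: | J1 0-4 | J2 4-5 | J3 5-6 | J4 6-10 | J5 10-14 | J6 14-15 | J7 15-18 | J4 18-21 | J5 21-23 |
Completion: J1=4  J2=5  J3=6  J4=21  J5=23  J6=15  J7=18
Turnaround (C−A): J1=4  J2=5  J3=6  J4=16  J5=15  J6=6  J7=9
Waiting = turnaround − burst: J1=0, J2=4, J3=5, J4=9, J5=9, J6=5, J7=6
Total waiting = 0 + 4 + 5 + 9 + 9 + 5 + 6 = 38

38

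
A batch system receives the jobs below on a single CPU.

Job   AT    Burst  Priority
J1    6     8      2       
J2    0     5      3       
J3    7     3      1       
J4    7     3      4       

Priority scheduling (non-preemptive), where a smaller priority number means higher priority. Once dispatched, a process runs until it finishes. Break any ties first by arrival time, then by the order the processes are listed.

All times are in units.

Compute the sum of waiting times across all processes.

Schedule: | J2 0-5 | idle 5-6 | J1 6-14 | J3 14-17 | J4 17-20 |
Completion: J1=14  J2=5  J3=17  J4=20
Turnaround (C−A): J1=8  J2=5  J3=10  J4=13
Waiting = turnaround − burst: J1=0, J2=0, J3=7, J4=10
Total waiting = 0 + 0 + 7 + 10 = 17

17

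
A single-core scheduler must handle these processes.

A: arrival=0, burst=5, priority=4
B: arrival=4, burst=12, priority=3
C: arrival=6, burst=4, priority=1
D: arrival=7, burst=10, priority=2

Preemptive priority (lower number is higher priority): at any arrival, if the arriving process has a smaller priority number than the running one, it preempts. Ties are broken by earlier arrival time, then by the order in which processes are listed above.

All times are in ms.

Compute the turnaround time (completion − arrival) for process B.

26

Timeline: | A 0-4 | B 4-6 | C 6-10 | D 10-20 | B 20-30 | A 30-31 |
Completion: A=31  B=30  C=10  D=20
Turnaround (C−A): A=31  B=26  C=4  D=13
Turnaround(B) = completion − arrival = 30 − 4 = 26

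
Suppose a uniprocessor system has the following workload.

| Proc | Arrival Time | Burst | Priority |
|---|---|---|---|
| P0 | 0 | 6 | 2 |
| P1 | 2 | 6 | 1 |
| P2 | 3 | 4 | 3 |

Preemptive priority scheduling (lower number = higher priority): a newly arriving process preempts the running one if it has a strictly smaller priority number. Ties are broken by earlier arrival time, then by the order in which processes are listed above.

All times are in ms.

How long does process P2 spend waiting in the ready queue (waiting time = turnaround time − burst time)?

9

Schedule: | P0 0-2 | P1 2-8 | P0 8-12 | P2 12-16 |
Completion: P0=12  P1=8  P2=16
Waiting(P2) = turnaround − burst = 13 − 4 = 9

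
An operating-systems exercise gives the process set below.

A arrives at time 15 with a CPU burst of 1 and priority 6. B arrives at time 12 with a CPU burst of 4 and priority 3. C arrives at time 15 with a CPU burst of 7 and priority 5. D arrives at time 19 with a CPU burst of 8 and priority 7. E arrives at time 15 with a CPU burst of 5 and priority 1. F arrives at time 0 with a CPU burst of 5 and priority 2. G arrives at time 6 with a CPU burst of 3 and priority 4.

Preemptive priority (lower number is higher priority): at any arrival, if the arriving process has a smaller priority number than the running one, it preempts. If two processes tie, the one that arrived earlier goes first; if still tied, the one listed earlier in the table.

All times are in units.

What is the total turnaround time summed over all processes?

67

Timeline: | F 0-5 | idle 5-6 | G 6-9 | idle 9-12 | B 12-15 | E 15-20 | B 20-21 | C 21-28 | A 28-29 | D 29-37 |
Completion: A=29  B=21  C=28  D=37  E=20  F=5  G=9
Turnaround (C−A): A=14  B=9  C=13  D=18  E=5  F=5  G=3
Turnaround = completion − arrival: A=14, B=9, C=13, D=18, E=5, F=5, G=3
Total turnaround = 14 + 9 + 13 + 18 + 5 + 5 + 3 = 67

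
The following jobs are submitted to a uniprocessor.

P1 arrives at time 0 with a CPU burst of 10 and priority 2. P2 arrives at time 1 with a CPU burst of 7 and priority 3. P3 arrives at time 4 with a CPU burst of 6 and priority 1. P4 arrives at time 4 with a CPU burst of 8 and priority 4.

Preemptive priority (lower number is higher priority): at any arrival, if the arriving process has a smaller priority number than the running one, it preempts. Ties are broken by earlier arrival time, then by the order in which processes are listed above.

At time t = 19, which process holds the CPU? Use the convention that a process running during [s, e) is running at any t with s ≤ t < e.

P2

Timeline: | P1 0-4 | P3 4-10 | P1 10-16 | P2 16-23 | P4 23-31 |
Completion: P1=16  P2=23  P3=10  P4=31
Turnaround (C−A): P1=16  P2=22  P3=6  P4=27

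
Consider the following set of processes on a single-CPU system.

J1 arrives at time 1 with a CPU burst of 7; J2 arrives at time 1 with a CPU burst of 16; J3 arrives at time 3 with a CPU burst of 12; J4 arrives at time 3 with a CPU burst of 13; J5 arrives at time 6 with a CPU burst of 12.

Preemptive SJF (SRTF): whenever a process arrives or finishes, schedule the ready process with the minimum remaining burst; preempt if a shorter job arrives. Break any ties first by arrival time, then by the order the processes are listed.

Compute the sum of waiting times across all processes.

92

Timeline: | idle 0-1 | J1 1-8 | J3 8-20 | J5 20-32 | J4 32-45 | J2 45-61 |
Completion: J1=8  J2=61  J3=20  J4=45  J5=32
Waiting = turnaround − burst: J1=0, J2=44, J3=5, J4=29, J5=14
Total waiting = 0 + 44 + 5 + 29 + 14 = 92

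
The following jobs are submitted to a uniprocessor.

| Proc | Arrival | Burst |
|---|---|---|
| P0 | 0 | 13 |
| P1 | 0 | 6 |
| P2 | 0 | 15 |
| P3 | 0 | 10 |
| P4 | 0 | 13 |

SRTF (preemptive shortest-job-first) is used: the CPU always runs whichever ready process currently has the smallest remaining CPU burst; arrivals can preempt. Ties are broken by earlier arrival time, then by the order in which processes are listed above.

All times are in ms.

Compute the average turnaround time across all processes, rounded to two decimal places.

Gantt: | P1 0-6 | P3 6-16 | P0 16-29 | P4 29-42 | P2 42-57 |
Completion: P0=29  P1=6  P2=57  P3=16  P4=42
Turnaround (C−A): P0=29  P1=6  P2=57  P3=16  P4=42
Turnaround times: P0=29, P1=6, P2=57, P3=16, P4=42
Average turnaround = (29+6+57+16+42) / 5 = 150/5 = 30.00

30.00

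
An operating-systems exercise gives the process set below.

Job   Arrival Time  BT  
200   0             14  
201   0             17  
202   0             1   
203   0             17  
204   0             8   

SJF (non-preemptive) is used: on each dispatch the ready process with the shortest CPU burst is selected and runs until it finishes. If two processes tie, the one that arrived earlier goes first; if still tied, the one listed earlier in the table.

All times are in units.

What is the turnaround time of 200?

23

Schedule: | 202 0-1 | 204 1-9 | 200 9-23 | 201 23-40 | 203 40-57 |
Completion: 200=23  201=40  202=1  203=57  204=9
Turnaround(200) = completion − arrival = 23 − 0 = 23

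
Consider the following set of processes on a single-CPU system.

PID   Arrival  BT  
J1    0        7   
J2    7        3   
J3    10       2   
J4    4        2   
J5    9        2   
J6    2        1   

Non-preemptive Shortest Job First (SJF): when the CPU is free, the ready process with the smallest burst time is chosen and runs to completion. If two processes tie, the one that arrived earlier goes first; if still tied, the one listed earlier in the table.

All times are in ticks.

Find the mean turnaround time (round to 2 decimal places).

Schedule: | J1 0-7 | J6 7-8 | J4 8-10 | J5 10-12 | J3 12-14 | J2 14-17 |
Completion: J1=7  J2=17  J3=14  J4=10  J5=12  J6=8
Turnaround times: J1=7, J2=10, J3=4, J4=6, J5=3, J6=6
Average turnaround = (7+10+4+6+3+6) / 6 = 36/6 = 6.00

6.00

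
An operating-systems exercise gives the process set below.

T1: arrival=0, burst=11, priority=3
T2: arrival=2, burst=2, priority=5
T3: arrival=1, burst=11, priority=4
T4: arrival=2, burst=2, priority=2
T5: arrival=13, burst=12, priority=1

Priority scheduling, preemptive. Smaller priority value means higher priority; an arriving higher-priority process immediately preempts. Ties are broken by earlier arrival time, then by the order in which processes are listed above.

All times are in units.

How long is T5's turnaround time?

Schedule: | T1 0-2 | T4 2-4 | T1 4-13 | T5 13-25 | T3 25-36 | T2 36-38 |
Completion: T1=13  T2=38  T3=36  T4=4  T5=25
Turnaround(T5) = completion − arrival = 25 − 13 = 12

12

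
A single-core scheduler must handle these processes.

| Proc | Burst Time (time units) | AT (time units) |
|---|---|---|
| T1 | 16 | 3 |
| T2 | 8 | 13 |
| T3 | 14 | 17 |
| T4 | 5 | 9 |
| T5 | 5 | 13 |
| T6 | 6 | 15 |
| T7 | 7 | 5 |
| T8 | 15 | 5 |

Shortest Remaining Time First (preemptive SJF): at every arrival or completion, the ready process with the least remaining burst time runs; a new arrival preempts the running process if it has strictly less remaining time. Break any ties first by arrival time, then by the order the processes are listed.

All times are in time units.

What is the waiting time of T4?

Timeline: | idle 0-3 | T1 3-5 | T7 5-12 | T4 12-17 | T5 17-22 | T6 22-28 | T2 28-36 | T1 36-50 | T3 50-64 | T8 64-79 |
Completion: T1=50  T2=36  T3=64  T4=17  T5=22  T6=28  T7=12  T8=79
Turnaround (C−A): T1=47  T2=23  T3=47  T4=8  T5=9  T6=13  T7=7  T8=74
Waiting(T4) = turnaround − burst = 8 − 5 = 3

3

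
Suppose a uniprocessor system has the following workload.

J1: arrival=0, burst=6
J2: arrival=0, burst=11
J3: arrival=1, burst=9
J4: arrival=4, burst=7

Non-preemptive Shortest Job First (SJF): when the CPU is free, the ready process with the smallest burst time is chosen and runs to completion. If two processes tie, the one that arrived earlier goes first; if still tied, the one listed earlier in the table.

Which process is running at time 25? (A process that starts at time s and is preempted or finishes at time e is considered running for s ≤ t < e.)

Timeline: | J1 0-6 | J4 6-13 | J3 13-22 | J2 22-33 |
Completion: J1=6  J2=33  J3=22  J4=13
Turnaround (C−A): J1=6  J2=33  J3=21  J4=9

J2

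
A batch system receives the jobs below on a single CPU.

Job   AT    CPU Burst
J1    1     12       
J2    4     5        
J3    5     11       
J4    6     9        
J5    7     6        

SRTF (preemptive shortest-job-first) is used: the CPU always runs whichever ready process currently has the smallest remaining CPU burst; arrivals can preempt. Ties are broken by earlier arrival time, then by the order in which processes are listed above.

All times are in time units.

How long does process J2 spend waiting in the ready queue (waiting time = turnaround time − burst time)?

0

Timeline: | idle 0-1 | J1 1-4 | J2 4-9 | J5 9-15 | J1 15-24 | J4 24-33 | J3 33-44 |
Completion: J1=24  J2=9  J3=44  J4=33  J5=15
Turnaround (C−A): J1=23  J2=5  J3=39  J4=27  J5=8
Waiting(J2) = turnaround − burst = 5 − 5 = 0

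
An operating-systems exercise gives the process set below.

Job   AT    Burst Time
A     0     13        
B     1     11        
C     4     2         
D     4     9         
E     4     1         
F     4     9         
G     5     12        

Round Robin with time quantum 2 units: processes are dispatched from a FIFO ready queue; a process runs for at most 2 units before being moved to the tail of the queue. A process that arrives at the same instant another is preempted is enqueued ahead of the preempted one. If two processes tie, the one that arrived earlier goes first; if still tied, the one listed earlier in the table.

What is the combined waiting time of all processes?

205

Schedule: | A 0-2 | B 2-4 | A 4-6 | C 6-8 | D 8-10 | E 10-11 | F 11-13 | B 13-15 | G 15-17 | A 17-19 | D 19-21 | F 21-23 | B 23-25 | G 25-27 | A 27-29 | D 29-31 | F 31-33 | B 33-35 | G 35-37 | A 37-39 | D 39-41 | F 41-43 | B 43-45 | G 45-47 | A 47-49 | D 49-50 | F 50-51 | B 51-52 | G 52-54 | A 54-55 | G 55-57 |
Completion: A=55  B=52  C=8  D=50  E=11  F=51  G=57
Waiting = turnaround − burst: A=42, B=40, C=2, D=37, E=6, F=38, G=40
Total waiting = 42 + 40 + 2 + 37 + 6 + 38 + 40 = 205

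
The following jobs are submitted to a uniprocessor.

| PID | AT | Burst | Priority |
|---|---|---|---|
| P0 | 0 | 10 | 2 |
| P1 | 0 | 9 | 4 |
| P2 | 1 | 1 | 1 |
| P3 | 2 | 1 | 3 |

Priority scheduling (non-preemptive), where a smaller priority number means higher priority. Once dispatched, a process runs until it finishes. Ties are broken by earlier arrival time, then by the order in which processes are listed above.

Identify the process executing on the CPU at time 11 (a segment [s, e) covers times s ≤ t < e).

P3

Schedule: | P0 0-10 | P2 10-11 | P3 11-12 | P1 12-21 |
Completion: P0=10  P1=21  P2=11  P3=12
Turnaround (C−A): P0=10  P1=21  P2=10  P3=10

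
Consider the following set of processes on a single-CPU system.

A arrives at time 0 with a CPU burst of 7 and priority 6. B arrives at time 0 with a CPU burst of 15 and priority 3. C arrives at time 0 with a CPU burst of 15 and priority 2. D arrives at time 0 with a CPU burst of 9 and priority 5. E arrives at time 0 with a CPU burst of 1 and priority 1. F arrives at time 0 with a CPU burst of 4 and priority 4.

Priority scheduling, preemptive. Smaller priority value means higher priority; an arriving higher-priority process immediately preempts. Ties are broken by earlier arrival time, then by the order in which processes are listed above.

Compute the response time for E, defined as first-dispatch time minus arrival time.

0

Gantt: | E 0-1 | C 1-16 | B 16-31 | F 31-35 | D 35-44 | A 44-51 |
Completion: A=51  B=31  C=16  D=44  E=1  F=35
Response(E) = first start − arrival = 0 − 0 = 0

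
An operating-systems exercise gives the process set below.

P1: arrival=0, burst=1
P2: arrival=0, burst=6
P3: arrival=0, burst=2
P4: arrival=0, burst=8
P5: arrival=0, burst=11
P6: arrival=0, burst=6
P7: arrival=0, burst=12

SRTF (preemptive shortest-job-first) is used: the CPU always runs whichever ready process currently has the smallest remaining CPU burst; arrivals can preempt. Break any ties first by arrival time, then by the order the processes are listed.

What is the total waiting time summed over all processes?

85

Gantt: | P1 0-1 | P3 1-3 | P2 3-9 | P6 9-15 | P4 15-23 | P5 23-34 | P7 34-46 |
Completion: P1=1  P2=9  P3=3  P4=23  P5=34  P6=15  P7=46
Turnaround (C−A): P1=1  P2=9  P3=3  P4=23  P5=34  P6=15  P7=46
Waiting = turnaround − burst: P1=0, P2=3, P3=1, P4=15, P5=23, P6=9, P7=34
Total waiting = 0 + 3 + 1 + 15 + 23 + 9 + 34 = 85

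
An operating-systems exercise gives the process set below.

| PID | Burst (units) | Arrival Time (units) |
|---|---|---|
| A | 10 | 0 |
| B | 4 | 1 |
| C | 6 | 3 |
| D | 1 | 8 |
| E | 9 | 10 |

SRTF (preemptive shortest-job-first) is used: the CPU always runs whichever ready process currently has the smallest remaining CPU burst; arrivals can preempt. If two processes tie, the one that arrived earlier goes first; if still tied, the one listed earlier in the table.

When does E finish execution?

Schedule: | A 0-1 | B 1-5 | C 5-8 | D 8-9 | C 9-12 | A 12-21 | E 21-30 |
Completion: A=21  B=5  C=12  D=9  E=30
Turnaround (C−A): A=21  B=4  C=9  D=1  E=20

30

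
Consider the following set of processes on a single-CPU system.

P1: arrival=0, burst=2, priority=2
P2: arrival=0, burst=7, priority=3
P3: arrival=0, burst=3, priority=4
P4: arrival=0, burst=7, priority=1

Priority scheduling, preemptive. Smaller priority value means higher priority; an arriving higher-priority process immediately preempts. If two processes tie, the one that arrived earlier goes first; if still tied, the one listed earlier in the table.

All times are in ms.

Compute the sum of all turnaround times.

51

Gantt: | P4 0-7 | P1 7-9 | P2 9-16 | P3 16-19 |
Completion: P1=9  P2=16  P3=19  P4=7
Turnaround (C−A): P1=9  P2=16  P3=19  P4=7
Turnaround = completion − arrival: P1=9, P2=16, P3=19, P4=7
Total turnaround = 9 + 16 + 19 + 7 = 51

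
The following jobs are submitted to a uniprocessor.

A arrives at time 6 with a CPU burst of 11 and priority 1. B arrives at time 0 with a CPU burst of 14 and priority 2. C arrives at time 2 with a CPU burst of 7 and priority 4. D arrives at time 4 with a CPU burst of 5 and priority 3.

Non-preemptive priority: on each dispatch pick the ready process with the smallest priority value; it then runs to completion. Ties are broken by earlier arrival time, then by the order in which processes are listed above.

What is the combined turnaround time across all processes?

94

Timeline: | B 0-14 | A 14-25 | D 25-30 | C 30-37 |
Completion: A=25  B=14  C=37  D=30
Turnaround = completion − arrival: A=19, B=14, C=35, D=26
Total turnaround = 19 + 14 + 35 + 26 = 94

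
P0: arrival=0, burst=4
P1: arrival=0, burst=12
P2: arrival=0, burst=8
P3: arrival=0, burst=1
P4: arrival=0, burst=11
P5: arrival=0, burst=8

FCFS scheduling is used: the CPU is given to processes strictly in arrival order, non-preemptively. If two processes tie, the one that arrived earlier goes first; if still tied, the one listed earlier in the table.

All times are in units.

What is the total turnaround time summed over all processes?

Schedule: | P0 0-4 | P1 4-16 | P2 16-24 | P3 24-25 | P4 25-36 | P5 36-44 |
Completion: P0=4  P1=16  P2=24  P3=25  P4=36  P5=44
Turnaround = completion − arrival: P0=4, P1=16, P2=24, P3=25, P4=36, P5=44
Total turnaround = 4 + 16 + 24 + 25 + 36 + 44 = 149

149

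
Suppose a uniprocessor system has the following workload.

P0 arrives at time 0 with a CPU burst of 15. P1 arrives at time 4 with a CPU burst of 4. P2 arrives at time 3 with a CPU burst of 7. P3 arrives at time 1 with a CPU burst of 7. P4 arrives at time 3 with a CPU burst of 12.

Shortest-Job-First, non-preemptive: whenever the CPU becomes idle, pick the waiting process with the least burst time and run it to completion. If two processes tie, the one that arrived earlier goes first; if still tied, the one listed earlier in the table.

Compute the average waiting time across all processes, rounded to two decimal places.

16.40

Gantt: | P0 0-15 | P1 15-19 | P3 19-26 | P2 26-33 | P4 33-45 |
Completion: P0=15  P1=19  P2=33  P3=26  P4=45
Waiting times: P0=0, P1=11, P2=23, P3=18, P4=30
Average waiting = (0+11+23+18+30) / 5 = 82/5 = 16.40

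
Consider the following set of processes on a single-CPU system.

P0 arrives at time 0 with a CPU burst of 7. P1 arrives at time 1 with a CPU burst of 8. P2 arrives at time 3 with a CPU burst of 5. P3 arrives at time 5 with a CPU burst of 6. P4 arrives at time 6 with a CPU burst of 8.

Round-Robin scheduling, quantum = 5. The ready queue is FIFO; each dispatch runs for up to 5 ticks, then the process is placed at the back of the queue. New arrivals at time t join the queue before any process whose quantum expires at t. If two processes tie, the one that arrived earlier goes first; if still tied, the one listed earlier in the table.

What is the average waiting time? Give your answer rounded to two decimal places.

16.60

Gantt: | P0 0-5 | P1 5-10 | P2 10-15 | P3 15-20 | P0 20-22 | P4 22-27 | P1 27-30 | P3 30-31 | P4 31-34 |
Completion: P0=22  P1=30  P2=15  P3=31  P4=34
Turnaround (C−A): P0=22  P1=29  P2=12  P3=26  P4=28
Waiting times: P0=15, P1=21, P2=7, P3=20, P4=20
Average waiting = (15+21+7+20+20) / 5 = 83/5 = 16.60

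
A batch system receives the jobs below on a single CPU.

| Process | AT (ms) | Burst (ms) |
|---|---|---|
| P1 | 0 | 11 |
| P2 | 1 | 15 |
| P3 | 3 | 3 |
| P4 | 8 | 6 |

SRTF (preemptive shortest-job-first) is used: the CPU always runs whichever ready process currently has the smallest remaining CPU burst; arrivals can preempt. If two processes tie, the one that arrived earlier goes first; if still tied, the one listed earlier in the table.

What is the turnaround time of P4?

12

Timeline: | P1 0-3 | P3 3-6 | P1 6-14 | P4 14-20 | P2 20-35 |
Completion: P1=14  P2=35  P3=6  P4=20
Turnaround(P4) = completion − arrival = 20 − 8 = 12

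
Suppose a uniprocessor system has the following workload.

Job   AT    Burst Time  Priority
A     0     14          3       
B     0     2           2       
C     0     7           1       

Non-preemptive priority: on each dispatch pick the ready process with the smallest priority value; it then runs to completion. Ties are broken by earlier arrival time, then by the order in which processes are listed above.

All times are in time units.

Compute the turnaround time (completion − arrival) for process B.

Timeline: | C 0-7 | B 7-9 | A 9-23 |
Completion: A=23  B=9  C=7
Turnaround(B) = completion − arrival = 9 − 0 = 9

9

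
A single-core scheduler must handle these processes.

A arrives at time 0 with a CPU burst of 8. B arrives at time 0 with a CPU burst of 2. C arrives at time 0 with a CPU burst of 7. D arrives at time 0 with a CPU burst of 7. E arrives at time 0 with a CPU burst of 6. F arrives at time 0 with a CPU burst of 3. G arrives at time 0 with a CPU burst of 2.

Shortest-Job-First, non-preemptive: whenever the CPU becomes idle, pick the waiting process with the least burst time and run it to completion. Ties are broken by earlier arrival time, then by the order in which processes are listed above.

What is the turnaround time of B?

2

Gantt: | B 0-2 | G 2-4 | F 4-7 | E 7-13 | C 13-20 | D 20-27 | A 27-35 |
Completion: A=35  B=2  C=20  D=27  E=13  F=7  G=4
Turnaround (C−A): A=35  B=2  C=20  D=27  E=13  F=7  G=4
Turnaround(B) = completion − arrival = 2 − 0 = 2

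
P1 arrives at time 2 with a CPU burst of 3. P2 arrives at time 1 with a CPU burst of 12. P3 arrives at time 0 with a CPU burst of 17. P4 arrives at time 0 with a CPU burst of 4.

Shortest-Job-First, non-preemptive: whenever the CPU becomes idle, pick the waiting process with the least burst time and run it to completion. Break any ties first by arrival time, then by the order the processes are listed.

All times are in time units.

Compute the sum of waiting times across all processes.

27

Timeline: | P4 0-4 | P1 4-7 | P2 7-19 | P3 19-36 |
Completion: P1=7  P2=19  P3=36  P4=4
Waiting = turnaround − burst: P1=2, P2=6, P3=19, P4=0
Total waiting = 2 + 6 + 19 + 0 = 27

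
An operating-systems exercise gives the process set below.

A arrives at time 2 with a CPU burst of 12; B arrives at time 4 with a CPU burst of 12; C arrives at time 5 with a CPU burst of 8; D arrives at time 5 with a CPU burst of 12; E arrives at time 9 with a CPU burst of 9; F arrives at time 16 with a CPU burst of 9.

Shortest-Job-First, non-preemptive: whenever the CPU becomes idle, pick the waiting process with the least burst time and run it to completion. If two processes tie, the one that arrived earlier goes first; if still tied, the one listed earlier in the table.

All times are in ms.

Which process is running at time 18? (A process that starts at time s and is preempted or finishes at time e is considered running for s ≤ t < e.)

C

Timeline: | idle 0-2 | A 2-14 | C 14-22 | E 22-31 | F 31-40 | B 40-52 | D 52-64 |
Completion: A=14  B=52  C=22  D=64  E=31  F=40
Turnaround (C−A): A=12  B=48  C=17  D=59  E=22  F=24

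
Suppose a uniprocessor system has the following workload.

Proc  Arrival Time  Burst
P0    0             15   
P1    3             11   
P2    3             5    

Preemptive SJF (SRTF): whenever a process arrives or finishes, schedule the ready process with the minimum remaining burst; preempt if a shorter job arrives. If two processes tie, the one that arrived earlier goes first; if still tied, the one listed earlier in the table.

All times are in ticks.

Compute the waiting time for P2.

Schedule: | P0 0-3 | P2 3-8 | P1 8-19 | P0 19-31 |
Completion: P0=31  P1=19  P2=8
Turnaround (C−A): P0=31  P1=16  P2=5
Waiting(P2) = turnaround − burst = 5 − 5 = 0

0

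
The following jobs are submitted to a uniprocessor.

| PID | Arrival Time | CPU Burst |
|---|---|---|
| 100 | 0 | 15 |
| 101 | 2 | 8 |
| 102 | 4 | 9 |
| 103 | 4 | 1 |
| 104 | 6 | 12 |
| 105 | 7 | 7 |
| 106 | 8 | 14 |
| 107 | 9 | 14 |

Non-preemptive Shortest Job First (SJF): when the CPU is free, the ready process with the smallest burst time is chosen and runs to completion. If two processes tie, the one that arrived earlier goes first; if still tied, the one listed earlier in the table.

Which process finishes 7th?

106

Schedule: | 100 0-15 | 103 15-16 | 105 16-23 | 101 23-31 | 102 31-40 | 104 40-52 | 106 52-66 | 107 66-80 |
Completion: 100=15  101=31  102=40  103=16  104=52  105=23  106=66  107=80
Finish order: 100 → 103 → 105 → 101 → 102 → 104 → 106 → 107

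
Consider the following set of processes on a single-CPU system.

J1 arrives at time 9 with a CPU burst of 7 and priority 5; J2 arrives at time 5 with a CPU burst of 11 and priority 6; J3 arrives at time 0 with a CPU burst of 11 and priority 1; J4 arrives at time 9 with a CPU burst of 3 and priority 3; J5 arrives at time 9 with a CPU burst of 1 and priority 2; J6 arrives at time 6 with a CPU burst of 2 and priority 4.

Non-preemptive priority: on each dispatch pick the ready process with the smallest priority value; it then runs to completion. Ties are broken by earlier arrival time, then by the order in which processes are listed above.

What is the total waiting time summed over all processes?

Gantt: | J3 0-11 | J5 11-12 | J4 12-15 | J6 15-17 | J1 17-24 | J2 24-35 |
Completion: J1=24  J2=35  J3=11  J4=15  J5=12  J6=17
Turnaround (C−A): J1=15  J2=30  J3=11  J4=6  J5=3  J6=11
Waiting = turnaround − burst: J1=8, J2=19, J3=0, J4=3, J5=2, J6=9
Total waiting = 8 + 19 + 0 + 3 + 2 + 9 = 41

41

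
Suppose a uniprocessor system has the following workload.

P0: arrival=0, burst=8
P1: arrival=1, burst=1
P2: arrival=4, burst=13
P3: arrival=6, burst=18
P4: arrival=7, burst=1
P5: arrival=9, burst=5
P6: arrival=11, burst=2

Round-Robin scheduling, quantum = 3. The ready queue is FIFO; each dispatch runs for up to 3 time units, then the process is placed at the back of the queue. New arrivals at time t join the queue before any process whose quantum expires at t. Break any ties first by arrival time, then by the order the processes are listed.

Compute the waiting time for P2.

25

Timeline: | P0 0-3 | P1 3-4 | P0 4-7 | P2 7-10 | P3 10-13 | P4 13-14 | P0 14-16 | P5 16-19 | P2 19-22 | P6 22-24 | P3 24-27 | P5 27-29 | P2 29-32 | P3 32-35 | P2 35-38 | P3 38-41 | P2 41-42 | P3 42-48 |
Completion: P0=16  P1=4  P2=42  P3=48  P4=14  P5=29  P6=24
Waiting(P2) = turnaround − burst = 38 − 13 = 25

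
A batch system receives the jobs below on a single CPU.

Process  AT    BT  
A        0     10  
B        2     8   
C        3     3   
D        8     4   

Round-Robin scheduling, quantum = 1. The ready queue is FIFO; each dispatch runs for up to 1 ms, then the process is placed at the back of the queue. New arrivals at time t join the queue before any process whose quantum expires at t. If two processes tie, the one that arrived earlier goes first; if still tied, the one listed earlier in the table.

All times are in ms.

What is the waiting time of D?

Gantt: | A 0-2 | B 2-3 | A 3-4 | C 4-5 | B 5-6 | A 6-7 | C 7-8 | B 8-9 | A 9-10 | D 10-11 | C 11-12 | B 12-13 | A 13-14 | D 14-15 | B 15-16 | A 16-17 | D 17-18 | B 18-19 | A 19-20 | D 20-21 | B 21-22 | A 22-23 | B 23-24 | A 24-25 |
Completion: A=25  B=24  C=12  D=21
Waiting(D) = turnaround − burst = 13 − 4 = 9

9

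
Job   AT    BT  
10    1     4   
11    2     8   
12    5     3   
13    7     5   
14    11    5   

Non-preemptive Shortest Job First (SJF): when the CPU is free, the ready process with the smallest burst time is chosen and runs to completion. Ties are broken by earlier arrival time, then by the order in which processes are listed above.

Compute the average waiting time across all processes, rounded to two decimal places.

Schedule: | idle 0-1 | 10 1-5 | 12 5-8 | 13 8-13 | 14 13-18 | 11 18-26 |
Completion: 10=5  11=26  12=8  13=13  14=18
Turnaround (C−A): 10=4  11=24  12=3  13=6  14=7
Waiting times: 10=0, 11=16, 12=0, 13=1, 14=2
Average waiting = (0+16+0+1+2) / 5 = 19/5 = 3.80

3.80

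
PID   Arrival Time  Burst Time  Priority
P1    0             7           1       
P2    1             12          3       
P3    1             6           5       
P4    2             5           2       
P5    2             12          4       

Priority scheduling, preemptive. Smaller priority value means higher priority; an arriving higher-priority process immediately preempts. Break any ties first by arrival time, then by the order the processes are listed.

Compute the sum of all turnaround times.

115

Gantt: | P1 0-7 | P4 7-12 | P2 12-24 | P5 24-36 | P3 36-42 |
Completion: P1=7  P2=24  P3=42  P4=12  P5=36
Turnaround (C−A): P1=7  P2=23  P3=41  P4=10  P5=34
Turnaround = completion − arrival: P1=7, P2=23, P3=41, P4=10, P5=34
Total turnaround = 7 + 23 + 41 + 10 + 34 = 115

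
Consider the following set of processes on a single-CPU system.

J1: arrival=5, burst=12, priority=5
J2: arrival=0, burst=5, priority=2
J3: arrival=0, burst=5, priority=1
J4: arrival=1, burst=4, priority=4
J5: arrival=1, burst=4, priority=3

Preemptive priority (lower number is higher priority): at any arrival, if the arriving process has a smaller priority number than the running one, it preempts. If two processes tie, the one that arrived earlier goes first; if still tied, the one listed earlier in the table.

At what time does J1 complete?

30

Gantt: | J3 0-5 | J2 5-10 | J5 10-14 | J4 14-18 | J1 18-30 |
Completion: J1=30  J2=10  J3=5  J4=18  J5=14
Turnaround (C−A): J1=25  J2=10  J3=5  J4=17  J5=13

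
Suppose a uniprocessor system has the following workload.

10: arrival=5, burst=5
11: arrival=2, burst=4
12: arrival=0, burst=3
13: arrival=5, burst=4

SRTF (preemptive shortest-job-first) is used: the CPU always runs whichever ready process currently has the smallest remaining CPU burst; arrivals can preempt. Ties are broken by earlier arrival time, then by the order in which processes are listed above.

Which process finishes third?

13

Gantt: | 12 0-3 | 11 3-7 | 13 7-11 | 10 11-16 |
Completion: 10=16  11=7  12=3  13=11
Turnaround (C−A): 10=11  11=5  12=3  13=6
Finish order: 12 → 11 → 13 → 10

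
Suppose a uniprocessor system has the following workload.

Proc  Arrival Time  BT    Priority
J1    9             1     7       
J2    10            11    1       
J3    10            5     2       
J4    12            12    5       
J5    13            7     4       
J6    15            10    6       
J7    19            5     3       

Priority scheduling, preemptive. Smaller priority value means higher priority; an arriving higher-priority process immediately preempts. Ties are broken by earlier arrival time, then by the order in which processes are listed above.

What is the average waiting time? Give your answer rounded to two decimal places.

13.86

Timeline: | idle 0-9 | J1 9-10 | J2 10-21 | J3 21-26 | J7 26-31 | J5 31-38 | J4 38-50 | J6 50-60 |
Completion: J1=10  J2=21  J3=26  J4=50  J5=38  J6=60  J7=31
Waiting times: J1=0, J2=0, J3=11, J4=26, J5=18, J6=35, J7=7
Average waiting = (0+0+11+26+18+35+7) / 7 = 97/7 = 13.86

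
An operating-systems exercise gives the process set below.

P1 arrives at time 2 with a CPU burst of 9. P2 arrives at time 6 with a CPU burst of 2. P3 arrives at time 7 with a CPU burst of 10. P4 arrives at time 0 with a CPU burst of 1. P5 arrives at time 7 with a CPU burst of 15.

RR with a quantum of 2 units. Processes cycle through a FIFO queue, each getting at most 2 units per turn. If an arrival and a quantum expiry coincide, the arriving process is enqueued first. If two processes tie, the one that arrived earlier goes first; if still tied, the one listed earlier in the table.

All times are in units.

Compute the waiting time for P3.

14

Schedule: | P4 0-1 | idle 1-2 | P1 2-6 | P2 6-8 | P1 8-10 | P3 10-12 | P5 12-14 | P1 14-16 | P3 16-18 | P5 18-20 | P1 20-21 | P3 21-23 | P5 23-25 | P3 25-27 | P5 27-29 | P3 29-31 | P5 31-38 |
Completion: P1=21  P2=8  P3=31  P4=1  P5=38
Waiting(P3) = turnaround − burst = 24 − 10 = 14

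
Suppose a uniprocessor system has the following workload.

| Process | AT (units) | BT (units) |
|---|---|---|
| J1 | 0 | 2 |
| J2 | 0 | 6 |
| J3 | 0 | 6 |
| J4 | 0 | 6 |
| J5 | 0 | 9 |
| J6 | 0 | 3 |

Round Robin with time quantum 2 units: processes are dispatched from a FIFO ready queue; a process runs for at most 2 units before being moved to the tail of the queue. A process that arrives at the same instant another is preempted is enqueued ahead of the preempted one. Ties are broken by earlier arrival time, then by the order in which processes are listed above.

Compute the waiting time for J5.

23

Timeline: | J1 0-2 | J2 2-4 | J3 4-6 | J4 6-8 | J5 8-10 | J6 10-12 | J2 12-14 | J3 14-16 | J4 16-18 | J5 18-20 | J6 20-21 | J2 21-23 | J3 23-25 | J4 25-27 | J5 27-32 |
Completion: J1=2  J2=23  J3=25  J4=27  J5=32  J6=21
Waiting(J5) = turnaround − burst = 32 − 9 = 23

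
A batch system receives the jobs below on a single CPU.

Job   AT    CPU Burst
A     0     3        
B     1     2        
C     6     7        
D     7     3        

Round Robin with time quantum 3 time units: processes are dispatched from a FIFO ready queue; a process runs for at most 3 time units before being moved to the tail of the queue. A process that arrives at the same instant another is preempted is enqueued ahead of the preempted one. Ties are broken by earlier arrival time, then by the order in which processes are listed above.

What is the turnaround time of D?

5

Timeline: | A 0-3 | B 3-5 | idle 5-6 | C 6-9 | D 9-12 | C 12-16 |
Completion: A=3  B=5  C=16  D=12
Turnaround (C−A): A=3  B=4  C=10  D=5
Turnaround(D) = completion − arrival = 12 − 7 = 5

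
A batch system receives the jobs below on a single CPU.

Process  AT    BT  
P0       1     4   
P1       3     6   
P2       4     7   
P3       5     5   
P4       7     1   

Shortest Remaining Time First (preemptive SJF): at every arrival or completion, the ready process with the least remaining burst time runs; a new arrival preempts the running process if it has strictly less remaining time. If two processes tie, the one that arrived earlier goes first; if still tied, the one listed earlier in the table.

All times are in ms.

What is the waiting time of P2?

13

Schedule: | idle 0-1 | P0 1-5 | P3 5-7 | P4 7-8 | P3 8-11 | P1 11-17 | P2 17-24 |
Completion: P0=5  P1=17  P2=24  P3=11  P4=8
Turnaround (C−A): P0=4  P1=14  P2=20  P3=6  P4=1
Waiting(P2) = turnaround − burst = 20 − 7 = 13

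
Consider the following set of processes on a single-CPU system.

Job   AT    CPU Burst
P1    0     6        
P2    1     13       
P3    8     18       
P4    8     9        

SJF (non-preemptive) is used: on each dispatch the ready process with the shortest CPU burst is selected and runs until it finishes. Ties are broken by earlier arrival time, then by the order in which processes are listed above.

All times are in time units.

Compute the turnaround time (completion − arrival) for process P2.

18

Gantt: | P1 0-6 | P2 6-19 | P4 19-28 | P3 28-46 |
Completion: P1=6  P2=19  P3=46  P4=28
Turnaround (C−A): P1=6  P2=18  P3=38  P4=20
Turnaround(P2) = completion − arrival = 19 − 1 = 18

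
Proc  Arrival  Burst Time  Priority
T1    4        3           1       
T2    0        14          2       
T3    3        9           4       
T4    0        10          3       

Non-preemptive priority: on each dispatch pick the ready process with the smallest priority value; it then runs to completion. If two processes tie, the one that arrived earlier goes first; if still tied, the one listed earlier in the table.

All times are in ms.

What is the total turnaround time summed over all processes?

87

Schedule: | T2 0-14 | T1 14-17 | T4 17-27 | T3 27-36 |
Completion: T1=17  T2=14  T3=36  T4=27
Turnaround (C−A): T1=13  T2=14  T3=33  T4=27
Turnaround = completion − arrival: T1=13, T2=14, T3=33, T4=27
Total turnaround = 13 + 14 + 33 + 27 = 87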